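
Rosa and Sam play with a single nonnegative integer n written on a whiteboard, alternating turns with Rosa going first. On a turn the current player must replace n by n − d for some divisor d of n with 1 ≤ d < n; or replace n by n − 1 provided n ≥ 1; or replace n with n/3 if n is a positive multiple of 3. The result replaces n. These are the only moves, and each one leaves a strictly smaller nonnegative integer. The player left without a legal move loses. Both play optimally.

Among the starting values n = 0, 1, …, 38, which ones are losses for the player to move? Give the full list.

Positions with no move are L. A position that does have a move is losing for the player to move precisely when every available move leads to a winning position for the opponent. Fill in the labels:
n=0: no move → L
n=1: reaches L-position 0 → W
n=2: only reaches 1(W), which is W → L
n=3: reaches L-position 2 → W
n=4: reaches L-position 2 → W
n=5: only reaches 4(W), which is W → L
n=6: reaches L-position 2 → W
n=7: only reaches 6(W), which is W → L
n=8: reaches L-position 7 → W
n=9: only reaches 3(W), 6(W), 8(W), all W → L
n=10: reaches L-position 5 → W
n=11: only reaches 10(W), which is W → L
n=12: reaches L-position 9 → W
n=13: only reaches 12(W), which is W → L
n=14: reaches L-position 7 → W
n=15: reaches L-position 5 → W
n=16: only reaches 8(W), 12(W), 14(W), 15(W), all W → L
n=17: reaches L-position 16 → W
n=18: reaches L-position 9 → W
n=19: only reaches 18(W), which is W → L
n=20: reaches L-position 16 → W
n=21: reaches L-position 7 → W
n=22: reaches L-position 11 → W
n=23: only reaches 22(W), which is W → L
n=24: reaches L-position 16 → W
n=25: only reaches 20(W), 24(W), all W → L
n=26: reaches L-position 13 → W
n=27: reaches L-position 9 → W
n=28: only reaches 14(W), 21(W), 24(W), 26(W), 27(W), all W → L
n=29: reaches L-position 28 → W
n=30: reaches L-position 25 → W
n=31: only reaches 30(W), which is W → L
n=32: reaches L-position 16 → W
n=33: reaches L-position 11 → W
n=34: only reaches 17(W), 32(W), 33(W), all W → L
n=35: reaches L-position 28 → W
n=36: reaches L-position 34 → W
n=37: only reaches 36(W), which is W → L
n=38: reaches L-position 19 → W
Reading off the rows marked L gives the requested list; there are 15 such values of n.

0, 2, 5, 7, 9, 11, 13, 16, 19, 23, 25, 28, 31, 34, 37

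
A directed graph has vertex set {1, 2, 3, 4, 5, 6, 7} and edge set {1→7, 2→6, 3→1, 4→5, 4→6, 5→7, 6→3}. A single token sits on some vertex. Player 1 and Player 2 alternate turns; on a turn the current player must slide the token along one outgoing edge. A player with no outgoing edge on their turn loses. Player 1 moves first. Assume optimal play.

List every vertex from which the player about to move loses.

Build the W/L table. Terminal = L. A non-terminal position is W if it has a move to some L; otherwise it is L.
Every edge goes from a vertex to one that appears earlier in the order 7, 5, 1, 3, 6, 4, 2, so processing vertices in that order labels each vertex after all of its successors.
7: no outgoing edge → L
5: reaches L-position 7 → W
1: reaches L-position 7 → W
3: only reaches 1(W), which is W → L
6: reaches L-position 3 → W
4: only reaches 6(W), 5(W), all W → L
2: only reaches 6(W), which is W → L
Reading off the rows marked L gives the requested list; there are 4 such vertices.

2, 3, 4, 7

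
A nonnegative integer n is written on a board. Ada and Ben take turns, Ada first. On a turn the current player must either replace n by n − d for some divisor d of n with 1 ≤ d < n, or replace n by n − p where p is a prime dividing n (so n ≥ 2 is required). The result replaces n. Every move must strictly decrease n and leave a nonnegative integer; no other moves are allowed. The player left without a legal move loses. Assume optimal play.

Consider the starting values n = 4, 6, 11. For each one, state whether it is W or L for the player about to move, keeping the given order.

4: L, 6: W, 11: W

Positions with no move are L. A position that does have a move is losing for the player to move precisely when every available move leads to a winning position for the opponent. Fill in the labels:
n=0: no move → L
n=1: no move → L
n=2: W (go to 0, an L position)
n=3: W (go to 0, an L position)
n=4: L (options 2(W), 3(W) are all W)
n=5: W (go to 0, an L position)
n=6: W (go to 4, an L position)
n=7: W (go to 0, an L position)
n=8: W (go to 4, an L position)
n=9: L (options 6(W), 8(W) are all W)
n=10: W (go to 9, an L position)
n=11: W (go to 0, an L position)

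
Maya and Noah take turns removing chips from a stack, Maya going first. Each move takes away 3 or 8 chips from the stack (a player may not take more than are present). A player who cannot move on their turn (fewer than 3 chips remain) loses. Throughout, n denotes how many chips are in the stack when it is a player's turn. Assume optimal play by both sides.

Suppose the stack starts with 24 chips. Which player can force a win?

Noah wins.

Build the W/L table. Terminal = L. A non-terminal position is W if it has a move to some L; otherwise it is L.
n=0: no move → L
n=1: no move → L
n=2: no move → L
n=3: can move to 0, which is L ⇒ W
n=4: can move to 1, which is L ⇒ W
n=5: can move to 2, which is L ⇒ W
n=6: the only move is to 3(W), a W ⇒ L
n=7: the only move is to 4(W), a W ⇒ L
n=8: can move to 0, which is L ⇒ W
n=9: can move to 6, which is L ⇒ W
n=10: can move to 7, which is L ⇒ W
n=11: moves to 8(W), 3(W); every one is W ⇒ L
n=12: moves to 9(W), 4(W); every one is W ⇒ L
n=13: moves to 10(W), 5(W); every one is W ⇒ L
n=14: can move to 11, which is L ⇒ W
n=15: can move to 12, which is L ⇒ W
n=16: can move to 13, which is L ⇒ W
n=17: moves to 14(W), 9(W); every one is W ⇒ L
n=18: moves to 15(W), 10(W); every one is W ⇒ L
n=19: can move to 11, which is L ⇒ W
n=20: can move to 17, which is L ⇒ W
n=21: can move to 18, which is L ⇒ W
n=22: moves to 19(W), 14(W); every one is W ⇒ L
n=23: moves to 20(W), 15(W); every one is W ⇒ L
n=24: moves to 21(W), 16(W); every one is W ⇒ L
Every move from 24 reaches a W position, so the mover loses.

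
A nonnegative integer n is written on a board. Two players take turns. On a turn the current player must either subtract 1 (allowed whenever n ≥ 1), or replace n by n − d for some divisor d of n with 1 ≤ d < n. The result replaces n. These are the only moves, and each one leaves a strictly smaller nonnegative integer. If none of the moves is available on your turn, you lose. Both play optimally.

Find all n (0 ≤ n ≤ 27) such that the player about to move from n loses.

0, 2, 5, 7, 9, 11, 13, 15, 17, 19, 21, 23, 25, 27

Positions with no move are L. A position that does have a move is losing for the player to move precisely when every available move leads to a winning position for the opponent. Fill in the labels:
n=0: no move → L
n=1: can move to 0, which is L ⇒ W
n=2: the only move is to 1(W), a W ⇒ L
n=3: can move to 2, which is L ⇒ W
n=4: can move to 2, which is L ⇒ W
n=5: the only move is to 4(W), a W ⇒ L
n=6: can move to 5, which is L ⇒ W
n=7: the only move is to 6(W), a W ⇒ L
n=8: can move to 7, which is L ⇒ W
n=9: moves to 6(W), 8(W); every one is W ⇒ L
n=10: can move to 5, which is L ⇒ W
n=11: the only move is to 10(W), a W ⇒ L
n=12: can move to 9, which is L ⇒ W
n=13: the only move is to 12(W), a W ⇒ L
n=14: can move to 7, which is L ⇒ W
n=15: moves to 10(W), 12(W), 14(W); every one is W ⇒ L
n=16: can move to 15, which is L ⇒ W
n=17: the only move is to 16(W), a W ⇒ L
n=18: can move to 9, which is L ⇒ W
n=19: the only move is to 18(W), a W ⇒ L
n=20: can move to 15, which is L ⇒ W
n=21: moves to 14(W), 18(W), 20(W); every one is W ⇒ L
n=22: can move to 11, which is L ⇒ W
n=23: the only move is to 22(W), a W ⇒ L
n=24: can move to 21, which is L ⇒ W
n=25: moves to 20(W), 24(W); every one is W ⇒ L
n=26: can move to 13, which is L ⇒ W
n=27: moves to 18(W), 24(W), 26(W); every one is W ⇒ L
Reading off the rows marked L gives the requested list; there are 14 such values of n.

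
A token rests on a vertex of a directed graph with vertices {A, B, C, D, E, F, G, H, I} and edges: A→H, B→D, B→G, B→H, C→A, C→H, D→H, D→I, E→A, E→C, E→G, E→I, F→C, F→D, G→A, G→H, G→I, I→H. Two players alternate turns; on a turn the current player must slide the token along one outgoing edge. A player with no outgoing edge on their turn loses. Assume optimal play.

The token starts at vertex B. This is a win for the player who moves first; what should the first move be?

Move to H.

Build the W/L table. Terminal = L. A non-terminal position is W if it has a move to some L; otherwise it is L.
Every edge goes from a vertex to one that appears earlier in the order H, I, D, A, C, G, F, E, B, so processing vertices in that order labels each vertex after all of its successors.
H: no outgoing edge → L
I: →H(L), so W
D: →H(L), so W
A: →H(L), so W
C: →H(L), so W
G: →H(L), so W
F: →C(W), D(W) — all W, so L
E: →G(W), C(W), A(W), I(W) — all W, so L
B: →H(L), so W
From B, the L positions reachable in one move are: H.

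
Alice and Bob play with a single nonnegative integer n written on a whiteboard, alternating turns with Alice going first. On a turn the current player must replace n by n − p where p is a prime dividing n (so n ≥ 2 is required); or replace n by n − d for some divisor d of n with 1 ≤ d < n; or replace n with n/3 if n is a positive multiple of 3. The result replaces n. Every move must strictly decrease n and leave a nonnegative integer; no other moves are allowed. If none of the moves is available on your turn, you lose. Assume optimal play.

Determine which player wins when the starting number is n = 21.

Alice wins.

Build the W/L table. Terminal = L. A non-terminal position is W if it has a move to some L; otherwise it is L.
n=0: no move → L
n=1: no move → L
n=2: W (go to 0, an L position)
n=3: W (go to 0, an L position)
n=4: L (options 2(W), 3(W) are all W)
n=5: W (go to 0, an L position)
n=6: W (go to 4, an L position)
n=7: W (go to 0, an L position)
n=8: W (go to 4, an L position)
n=9: L (options 3(W), 6(W), 8(W) are all W)
n=10: W (go to 9, an L position)
n=11: W (go to 0, an L position)
n=12: W (go to 4, an L position)
n=13: W (go to 0, an L position)
n=14: L (options 7(W), 12(W), 13(W) are all W)
n=15: W (go to 14, an L position)
n=16: W (go to 14, an L position)
n=17: W (go to 0, an L position)
n=18: W (go to 9, an L position)
n=19: W (go to 0, an L position)
n=20: L (options 10(W), 15(W), 16(W), 18(W), 19(W) are all W)
n=21: W (go to 14, an L position)
From 21 Alice can move to 14, reaching an L position.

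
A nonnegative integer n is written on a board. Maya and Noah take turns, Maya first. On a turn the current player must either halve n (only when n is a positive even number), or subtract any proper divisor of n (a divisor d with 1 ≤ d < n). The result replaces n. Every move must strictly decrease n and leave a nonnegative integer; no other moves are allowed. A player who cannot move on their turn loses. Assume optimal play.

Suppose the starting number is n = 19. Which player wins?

Classify positions by backward induction: terminal positions (no move available) are L. From any other position, the mover wins iff some move reaches an L.
n=0: no move → L
n=1: no move → L
n=2: can move to 1, which is L ⇒ W
n=3: the only move is to 2(W), a W ⇒ L
n=4: can move to 3, which is L ⇒ W
n=5: the only move is to 4(W), a W ⇒ L
n=6: can move to 3, which is L ⇒ W
n=7: the only move is to 6(W), a W ⇒ L
n=8: can move to 7, which is L ⇒ W
n=9: moves to 6(W), 8(W); every one is W ⇒ L
n=10: can move to 5, which is L ⇒ W
n=11: the only move is to 10(W), a W ⇒ L
n=12: can move to 9, which is L ⇒ W
n=13: the only move is to 12(W), a W ⇒ L
n=14: can move to 7, which is L ⇒ W
n=15: moves to 10(W), 12(W), 14(W); every one is W ⇒ L
n=16: can move to 15, which is L ⇒ W
n=17: the only move is to 16(W), a W ⇒ L
n=18: can move to 9, which is L ⇒ W
n=19: the only move is to 18(W), a W ⇒ L
The starting position 19 is L: whatever Maya does, the opponent receives a W position.

Noah wins.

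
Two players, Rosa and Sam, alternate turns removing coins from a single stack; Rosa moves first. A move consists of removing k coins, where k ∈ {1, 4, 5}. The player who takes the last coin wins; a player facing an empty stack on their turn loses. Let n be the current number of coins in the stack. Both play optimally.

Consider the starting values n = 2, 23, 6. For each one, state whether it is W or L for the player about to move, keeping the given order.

Label each position W (a win for the player to move) or L (a loss). A position with no legal move is L; any other position is W exactly when some move reaches an L, and L when every move reaches a W.
n=0: no move → L
n=1: →0(L), so W
n=2: →1(W) only, which is W, so L
n=3: →2(L), so W
n=4: →0(L), so W
n=5: →0(L), so W
n=6: →2(L), so W
n=7: →2(L), so W
n=8: →7(W), 4(W), 3(W) — all W, so L
n=9: →8(L), so W
n=10: →9(W), 6(W), 5(W) — all W, so L
n=11: →10(L), so W
n=12: →8(L), so W
n=13: →8(L), so W
n=14: →10(L), so W
n=15: →10(L), so W
n=16: →15(W), 12(W), 11(W) — all W, so L
n=17: →16(L), so W
n=18: →17(W), 14(W), 13(W) — all W, so L
n=19: →18(L), so W
n=20: →16(L), so W
n=21: →16(L), so W
n=22: →18(L), so W
n=23: →18(L), so W

2: L, 23: W, 6: W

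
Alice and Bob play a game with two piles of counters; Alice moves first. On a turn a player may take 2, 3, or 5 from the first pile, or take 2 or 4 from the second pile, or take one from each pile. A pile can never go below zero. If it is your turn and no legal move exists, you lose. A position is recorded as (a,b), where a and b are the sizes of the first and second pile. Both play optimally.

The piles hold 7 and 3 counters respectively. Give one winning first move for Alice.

Move to (2,3).

Classify positions by backward induction: terminal positions (no move available) are L. From any other position, the mover wins iff some move reaches an L.
No move ever increases a pile, so every position that can arise here has a ≤ 7 and b ≤ 3; it is enough to label the cells with 0 ≤ a ≤ 7 and 0 ≤ b ≤ 3.
Every move lowers a or b (never raises either), so fill the grid row by row in increasing a, and left to right within a row: each cell's successors are then already labelled.
      b=0  b=1  b=2  b=3
a=0:    L    L    W    W
a=1:    L    W    W    L
a=2:    W    W    L    L
a=3:    W    W    L    W
a=4:    W    L    W    W
a=5:    W    W    W    W
a=6:    W    W    W    W
a=7:    L    W    W    W
Cells with no legal move (terminal, hence L): (0,0), (0,1), (1,0).
The remaining L cells, each justified by listing all of its moves:
(1,3): →(1,1)(W), (0,2)(W) — all W, so L
(2,2): →(0,2)(W), (2,0)(W), (1,1)(W) — all W, so L
(2,3): →(0,3)(W), (2,1)(W), (1,2)(W) — all W, so L
(3,2): →(1,2)(W), (0,2)(W), (3,0)(W), (2,1)(W) — all W, so L
(4,1): →(2,1)(W), (1,1)(W), (3,0)(W) — all W, so L
(7,0): →(5,0)(W), (4,0)(W), (2,0)(W) — all W, so L
Every other cell has at least one move into one of the L cells above, so it is W.
From (7,3), the L positions reachable in one move are: (2,3).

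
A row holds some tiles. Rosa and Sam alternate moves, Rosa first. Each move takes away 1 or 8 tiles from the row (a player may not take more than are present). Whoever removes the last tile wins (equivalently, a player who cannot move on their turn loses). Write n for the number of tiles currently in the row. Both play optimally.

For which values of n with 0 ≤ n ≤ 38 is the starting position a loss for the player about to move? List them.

0, 2, 4, 6, 9, 11, 13, 15, 18, 20, 22, 24, 27, 29, 31, 33, 36, 38

Use the standard recursion: the mover loses at a terminal position; elsewhere, the mover wins exactly when some move hands the opponent an L position.
n=0: no move → L
n=1: W (go to 0, an L position)
n=2: L (sole option 1(W) is W)
n=3: W (go to 2, an L position)
n=4: L (sole option 3(W) is W)
n=5: W (go to 4, an L position)
n=6: L (sole option 5(W) is W)
n=7: W (go to 6, an L position)
n=8: W (go to 0, an L position)
n=9: L (options 8(W), 1(W) are all W)
n=10: W (go to 9, an L position)
n=11: L (options 10(W), 3(W) are all W)
n=12: W (go to 11, an L position)
n=13: L (options 12(W), 5(W) are all W)
n=14: W (go to 13, an L position)
n=15: L (options 14(W), 7(W) are all W)
n=16: W (go to 15, an L position)
n=17: W (go to 9, an L position)
n=18: L (options 17(W), 10(W) are all W)
n=19: W (go to 18, an L position)
n=20: L (options 19(W), 12(W) are all W)
n=21: W (go to 20, an L position)
n=22: L (options 21(W), 14(W) are all W)
n=23: W (go to 22, an L position)
n=24: L (options 23(W), 16(W) are all W)
n=25: W (go to 24, an L position)
n=26: W (go to 18, an L position)
n=27: L (options 26(W), 19(W) are all W)
n=28: W (go to 27, an L position)
n=29: L (options 28(W), 21(W) are all W)
n=30: W (go to 29, an L position)
n=31: L (options 30(W), 23(W) are all W)
n=32: W (go to 31, an L position)
n=33: L (options 32(W), 25(W) are all W)
n=34: W (go to 33, an L position)
n=35: W (go to 27, an L position)
n=36: L (options 35(W), 28(W) are all W)
n=37: W (go to 36, an L position)
n=38: L (options 37(W), 30(W) are all W)
The losing starting values of n are exactly the entries labelled L in this table (18 of them).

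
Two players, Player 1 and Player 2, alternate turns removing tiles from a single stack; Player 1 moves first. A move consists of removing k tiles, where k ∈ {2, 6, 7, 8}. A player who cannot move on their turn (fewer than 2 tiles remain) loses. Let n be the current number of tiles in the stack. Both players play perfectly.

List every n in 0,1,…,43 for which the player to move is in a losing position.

0, 1, 4, 5, 14, 15, 18, 19, 28, 29, 32, 33, 42, 43

Label each position W (a win for the player to move) or L (a loss). A position with no legal move is L; any other position is W exactly when some move reaches an L, and L when every move reaches a W.
n=0: no move → L
n=1: no move → L
n=2: reaches L-position 0 → W
n=3: reaches L-position 1 → W
n=4: only reaches 2(W), which is W → L
n=5: only reaches 3(W), which is W → L
n=6: reaches L-position 4 → W
n=7: reaches L-position 5 → W
n=8: reaches L-position 1 → W
n=9: reaches L-position 1 → W
n=10: reaches L-position 4 → W
n=11: reaches L-position 5 → W
n=12: reaches L-position 5 → W
n=13: reaches L-position 5 → W
n=14: only reaches 12(W), 8(W), 7(W), 6(W), all W → L
n=15: only reaches 13(W), 9(W), 8(W), 7(W), all W → L
n=16: reaches L-position 14 → W
n=17: reaches L-position 15 → W
n=18: only reaches 16(W), 12(W), 11(W), 10(W), all W → L
n=19: only reaches 17(W), 13(W), 12(W), 11(W), all W → L
n=20: reaches L-position 18 → W
n=21: reaches L-position 19 → W
n=22: reaches L-position 15 → W
n=23: reaches L-position 15 → W
n=24: reaches L-position 18 → W
n=25: reaches L-position 19 → W
n=26: reaches L-position 19 → W
n=27: reaches L-position 19 → W
n=28: only reaches 26(W), 22(W), 21(W), 20(W), all W → L
n=29: only reaches 27(W), 23(W), 22(W), 21(W), all W → L
n=30: reaches L-position 28 → W
n=31: reaches L-position 29 → W
n=32: only reaches 30(W), 26(W), 25(W), 24(W), all W → L
n=33: only reaches 31(W), 27(W), 26(W), 25(W), all W → L
n=34: reaches L-position 32 → W
n=35: reaches L-position 33 → W
n=36: reaches L-position 29 → W
n=37: reaches L-position 29 → W
n=38: reaches L-position 32 → W
n=39: reaches L-position 33 → W
n=40: reaches L-position 33 → W
n=41: reaches L-position 33 → W
n=42: only reaches 40(W), 36(W), 35(W), 34(W), all W → L
n=43: only reaches 41(W), 37(W), 36(W), 35(W), all W → L
The losing starting values of n are exactly the entries labelled L in this table (14 of them).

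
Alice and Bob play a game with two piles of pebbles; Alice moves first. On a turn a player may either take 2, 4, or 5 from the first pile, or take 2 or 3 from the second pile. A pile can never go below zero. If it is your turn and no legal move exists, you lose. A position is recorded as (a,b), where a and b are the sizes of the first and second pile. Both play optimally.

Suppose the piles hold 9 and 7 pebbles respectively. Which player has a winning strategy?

Classify positions by backward induction: terminal positions (no move available) are L. From any other position, the mover wins iff some move reaches an L.
No move ever increases a pile, so every position that can arise here has a ≤ 9 and b ≤ 7; it is enough to label the cells with 0 ≤ a ≤ 9 and 0 ≤ b ≤ 7.
Every move lowers a or b (never raises either), so fill the grid row by row in increasing a, and left to right within a row: each cell's successors are then already labelled.
      b=0  b=1  b=2  b=3  b=4  b=5  b=6  b=7
a=0:    L    L    W    W    W    L    L    W
a=1:    L    L    W    W    W    L    L    W
a=2:    W    W    L    L    W    W    W    L
a=3:    W    W    L    L    W    W    W    L
a=4:    W    W    W    W    L    W    W    W
a=5:    W    W    W    W    L    W    W    W
a=6:    W    W    W    W    W    W    W    W
a=7:    L    L    W    W    W    L    L    W
a=8:    L    L    W    W    W    L    L    W
a=9:    W    W    L    L    W    W    W    L
Cells with no legal move (terminal, hence L): (0,0), (0,1), (1,0), (1,1).
The remaining L cells, each justified by listing all of its moves:
(0,5): only reaches (0,3)(W), (0,2)(W), all W → L
(0,6): only reaches (0,4)(W), (0,3)(W), all W → L
(1,5): only reaches (1,3)(W), (1,2)(W), all W → L
(1,6): only reaches (1,4)(W), (1,3)(W), all W → L
(2,2): only reaches (0,2)(W), (2,0)(W), all W → L
(2,3): only reaches (0,3)(W), (2,1)(W), (2,0)(W), all W → L
(2,7): only reaches (0,7)(W), (2,5)(W), (2,4)(W), all W → L
(3,2): only reaches (1,2)(W), (3,0)(W), all W → L
(3,3): only reaches (1,3)(W), (3,1)(W), (3,0)(W), all W → L
(3,7): only reaches (1,7)(W), (3,5)(W), (3,4)(W), all W → L
(4,4): only reaches (2,4)(W), (0,4)(W), (4,2)(W), (4,1)(W), all W → L
(5,4): only reaches (3,4)(W), (1,4)(W), (0,4)(W), (5,2)(W), (5,1)(W), all W → L
(7,0): only reaches (5,0)(W), (3,0)(W), (2,0)(W), all W → L
(7,1): only reaches (5,1)(W), (3,1)(W), (2,1)(W), all W → L
(7,5): only reaches (5,5)(W), (3,5)(W), (2,5)(W), (7,3)(W), (7,2)(W), all W → L
(7,6): only reaches (5,6)(W), (3,6)(W), (2,6)(W), (7,4)(W), (7,3)(W), all W → L
(8,0): only reaches (6,0)(W), (4,0)(W), (3,0)(W), all W → L
(8,1): only reaches (6,1)(W), (4,1)(W), (3,1)(W), all W → L
(8,5): only reaches (6,5)(W), (4,5)(W), (3,5)(W), (8,3)(W), (8,2)(W), all W → L
(8,6): only reaches (6,6)(W), (4,6)(W), (3,6)(W), (8,4)(W), (8,3)(W), all W → L
(9,2): only reaches (7,2)(W), (5,2)(W), (4,2)(W), (9,0)(W), all W → L
(9,3): only reaches (7,3)(W), (5,3)(W), (4,3)(W), (9,1)(W), (9,0)(W), all W → L
(9,7): only reaches (7,7)(W), (5,7)(W), (4,7)(W), (9,5)(W), (9,4)(W), all W → L
Every other cell has at least one move into one of the L cells above, so it is W.
Every move from (9,7) reaches a W position, so the mover loses.

Bob wins.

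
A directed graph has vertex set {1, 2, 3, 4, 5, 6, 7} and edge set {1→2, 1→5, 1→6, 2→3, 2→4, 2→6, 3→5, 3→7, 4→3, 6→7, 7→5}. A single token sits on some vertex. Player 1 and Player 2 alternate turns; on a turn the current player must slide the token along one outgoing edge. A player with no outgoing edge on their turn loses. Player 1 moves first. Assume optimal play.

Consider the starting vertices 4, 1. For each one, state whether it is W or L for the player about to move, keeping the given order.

4: L, 1: W

Label each position W (a win for the player to move) or L (a loss). A position with no legal move is L; any other position is W exactly when some move reaches an L, and L when every move reaches a W.
Every edge goes from a vertex to one that appears earlier in the order 5, 7, 3, 4, 6, 2, 1, so processing vertices in that order labels each vertex after all of its successors.
5: no outgoing edge → L
7: W (go to 5, an L position)
3: W (go to 5, an L position)
4: L (sole option 3(W) is W)
6: L (sole option 7(W) is W)
2: W (go to 6, an L position)
1: W (go to 6, an L position)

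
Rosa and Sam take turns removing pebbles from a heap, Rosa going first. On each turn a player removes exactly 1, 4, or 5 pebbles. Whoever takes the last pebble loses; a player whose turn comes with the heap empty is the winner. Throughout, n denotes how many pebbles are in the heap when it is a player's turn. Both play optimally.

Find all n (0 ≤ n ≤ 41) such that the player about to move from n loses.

Build the W/L table. Terminal = W. A non-terminal position is W if it has a move to some L; otherwise it is L.
n=0: no move; the opponent has just taken the last pebble and therefore loses → W
n=1: →0(W) only, which is W, so L
n=2: →1(L), so W
n=3: →2(W) only, which is W, so L
n=4: →3(L), so W
n=5: →1(L), so W
n=6: →1(L), so W
n=7: →3(L), so W
n=8: →3(L), so W
n=9: →8(W), 5(W), 4(W) — all W, so L
n=10: →9(L), so W
n=11: →10(W), 7(W), 6(W) — all W, so L
n=12: →11(L), so W
n=13: →9(L), so W
n=14: →9(L), so W
n=15: →11(L), so W
n=16: →11(L), so W
n=17: →16(W), 13(W), 12(W) — all W, so L
n=18: →17(L), so W
n=19: →18(W), 15(W), 14(W) — all W, so L
n=20: →19(L), so W
n=21: →17(L), so W
n=22: →17(L), so W
n=23: →19(L), so W
n=24: →19(L), so W
n=25: →24(W), 21(W), 20(W) — all W, so L
n=26: →25(L), so W
n=27: →26(W), 23(W), 22(W) — all W, so L
n=28: →27(L), so W
n=29: →25(L), so W
n=30: →25(L), so W
n=31: →27(L), so W
n=32: →27(L), so W
n=33: →32(W), 29(W), 28(W) — all W, so L
n=34: →33(L), so W
n=35: →34(W), 31(W), 30(W) — all W, so L
n=36: →35(L), so W
n=37: →33(L), so W
n=38: →33(L), so W
n=39: →35(L), so W
n=40: →35(L), so W
n=41: →40(W), 37(W), 36(W) — all W, so L
Reading off the rows marked L gives the requested list; there are 11 such values of n.

1, 3, 9, 11, 17, 19, 25, 27, 33, 35, 41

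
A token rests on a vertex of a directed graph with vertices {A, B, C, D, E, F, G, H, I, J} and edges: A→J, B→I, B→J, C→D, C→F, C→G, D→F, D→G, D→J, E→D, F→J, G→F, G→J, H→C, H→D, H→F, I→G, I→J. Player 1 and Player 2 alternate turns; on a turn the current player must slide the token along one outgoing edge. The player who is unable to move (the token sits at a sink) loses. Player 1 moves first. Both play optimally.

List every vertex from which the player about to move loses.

C, E, J

Build the W/L table. Terminal = L. A non-terminal position is W if it has a move to some L; otherwise it is L.
Every edge goes from a vertex to one that appears earlier in the order J, F, G, D, C, H, A, I, E, B, so processing vertices in that order labels each vertex after all of its successors.
J: no outgoing edge → L
F: can move to J, which is L ⇒ W
G: can move to J, which is L ⇒ W
D: can move to J, which is L ⇒ W
C: moves to D(W), G(W), F(W); every one is W ⇒ L
H: can move to C, which is L ⇒ W
A: can move to J, which is L ⇒ W
I: can move to J, which is L ⇒ W
E: the only move is to D(W), a W ⇒ L
B: can move to J, which is L ⇒ W
The losing starting vertices are exactly the entries labelled L in this table (3 of them).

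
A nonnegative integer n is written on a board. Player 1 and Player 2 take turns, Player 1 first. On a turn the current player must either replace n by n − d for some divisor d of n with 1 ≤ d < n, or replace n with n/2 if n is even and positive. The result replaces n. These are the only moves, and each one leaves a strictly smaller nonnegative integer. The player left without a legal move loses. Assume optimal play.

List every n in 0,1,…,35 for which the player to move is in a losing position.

0, 1, 3, 5, 7, 9, 11, 13, 15, 17, 19, 21, 23, 25, 27, 29, 31, 33, 35

Positions with no move are L. A position that does have a move is losing for the player to move precisely when every available move leads to a winning position for the opponent. Fill in the labels:
n=0: no move → L
n=1: no move → L
n=2: reaches L-position 1 → W
n=3: only reaches 2(W), which is W → L
n=4: reaches L-position 3 → W
n=5: only reaches 4(W), which is W → L
n=6: reaches L-position 3 → W
n=7: only reaches 6(W), which is W → L
n=8: reaches L-position 7 → W
n=9: only reaches 6(W), 8(W), all W → L
n=10: reaches L-position 5 → W
n=11: only reaches 10(W), which is W → L
n=12: reaches L-position 9 → W
n=13: only reaches 12(W), which is W → L
n=14: reaches L-position 7 → W
n=15: only reaches 10(W), 12(W), 14(W), all W → L
n=16: reaches L-position 15 → W
n=17: only reaches 16(W), which is W → L
n=18: reaches L-position 9 → W
n=19: only reaches 18(W), which is W → L
n=20: reaches L-position 15 → W
n=21: only reaches 14(W), 18(W), 20(W), all W → L
n=22: reaches L-position 11 → W
n=23: only reaches 22(W), which is W → L
n=24: reaches L-position 21 → W
n=25: only reaches 20(W), 24(W), all W → L
n=26: reaches L-position 13 → W
n=27: only reaches 18(W), 24(W), 26(W), all W → L
n=28: reaches L-position 21 → W
n=29: only reaches 28(W), which is W → L
n=30: reaches L-position 15 → W
n=31: only reaches 30(W), which is W → L
n=32: reaches L-position 31 → W
n=33: only reaches 22(W), 30(W), 32(W), all W → L
n=34: reaches L-position 17 → W
n=35: only reaches 28(W), 30(W), 34(W), all W → L
The losing starting values of n are exactly the entries labelled L in this table (19 of them).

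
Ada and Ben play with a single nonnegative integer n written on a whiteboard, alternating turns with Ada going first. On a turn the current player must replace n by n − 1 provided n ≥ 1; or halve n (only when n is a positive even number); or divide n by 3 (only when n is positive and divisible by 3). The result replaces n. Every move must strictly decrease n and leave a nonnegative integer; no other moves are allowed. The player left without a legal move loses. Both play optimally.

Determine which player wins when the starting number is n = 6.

Label each position W (a win for the player to move) or L (a loss). A position with no legal move is L; any other position is W exactly when some move reaches an L, and L when every move reaches a W.
n=0: no move → L
n=1: →0(L), so W
n=2: →1(W) only, which is W, so L
n=3: →2(L), so W
n=4: →2(L), so W
n=5: →4(W) only, which is W, so L
n=6: →2(L), so W
From 6 Ada can move to 2, reaching an L position.

Ada wins.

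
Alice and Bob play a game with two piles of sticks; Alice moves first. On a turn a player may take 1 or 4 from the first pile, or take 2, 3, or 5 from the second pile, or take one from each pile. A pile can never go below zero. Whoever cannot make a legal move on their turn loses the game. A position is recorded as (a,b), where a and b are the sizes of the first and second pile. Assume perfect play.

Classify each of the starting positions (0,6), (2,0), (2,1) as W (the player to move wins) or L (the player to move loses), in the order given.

(0,6): W, (2,0): L, (2,1): L

Positions with no move are L. A position that does have a move is losing for the player to move precisely when every available move leads to a winning position for the opponent. Fill in the labels:
No move ever increases a pile, so every position that can arise here has a ≤ 2 and b ≤ 6; it is enough to label the cells with 0 ≤ a ≤ 2 and 0 ≤ b ≤ 6.
Every move lowers a or b (never raises either), so fill the grid row by row in increasing a, and left to right within a row: each cell's successors are then already labelled.
      b=0  b=1  b=2  b=3  b=4  b=5  b=6
a=0:    L    L    W    W    W    W    W
a=1:    W    W    W    L    L    W    W
a=2:    L    L    W    W    W    W    W
Cells with no legal move (terminal, hence L): (0,0), (0,1).
The remaining L cells, each justified by listing all of its moves:
(1,3): moves to (0,3)(W), (1,1)(W), (1,0)(W), (0,2)(W); every one is W ⇒ L
(1,4): moves to (0,4)(W), (1,2)(W), (1,1)(W), (0,3)(W); every one is W ⇒ L
(2,0): the only move is to (1,0)(W), a W ⇒ L
(2,1): moves to (1,1)(W), (1,0)(W); every one is W ⇒ L
Every other cell has at least one move into one of the L cells above, so it is W.
(0,6): the move to (0,1) reaches an L cell, so W
(2,0): one of the L cells justified above, so L
(2,1): one of the L cells justified above, so L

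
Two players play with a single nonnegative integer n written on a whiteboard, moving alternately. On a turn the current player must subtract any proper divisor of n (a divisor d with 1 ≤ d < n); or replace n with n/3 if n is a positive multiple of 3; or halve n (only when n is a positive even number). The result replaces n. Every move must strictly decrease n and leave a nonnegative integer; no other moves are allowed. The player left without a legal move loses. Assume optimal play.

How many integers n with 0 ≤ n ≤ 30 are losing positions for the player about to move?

13

Label each position W (a win for the player to move) or L (a loss). A position with no legal move is L; any other position is W exactly when some move reaches an L, and L when every move reaches a W.
n=0: no move → L
n=1: no move → L
n=2: →1(L), so W
n=3: →1(L), so W
n=4: →2(W), 3(W) — all W, so L
n=5: →4(L), so W
n=6: →4(L), so W
n=7: →6(W) only, which is W, so L
n=8: →4(L), so W
n=9: →3(W), 6(W), 8(W) — all W, so L
n=10: →9(L), so W
n=11: →10(W) only, which is W, so L
n=12: →4(L), so W
n=13: →12(W) only, which is W, so L
n=14: →7(L), so W
n=15: →5(W), 10(W), 12(W), 14(W) — all W, so L
n=16: →15(L), so W
n=17: →16(W) only, which is W, so L
n=18: →9(L), so W
n=19: →18(W) only, which is W, so L
n=20: →15(L), so W
n=21: →7(L), so W
n=22: →11(L), so W
n=23: →22(W) only, which is W, so L
n=24: →23(L), so W
n=25: →20(W), 24(W) — all W, so L
n=26: →13(L), so W
n=27: →9(L), so W
n=28: →14(W), 21(W), 24(W), 26(W), 27(W) — all W, so L
n=29: →28(L), so W
n=30: →15(L), so W
L entries with 0 ≤ n ≤ 30: n = 0, 1, 4, 7, 9, 11, 13, 15, 17, 19, 23, 25, 28; that makes 13.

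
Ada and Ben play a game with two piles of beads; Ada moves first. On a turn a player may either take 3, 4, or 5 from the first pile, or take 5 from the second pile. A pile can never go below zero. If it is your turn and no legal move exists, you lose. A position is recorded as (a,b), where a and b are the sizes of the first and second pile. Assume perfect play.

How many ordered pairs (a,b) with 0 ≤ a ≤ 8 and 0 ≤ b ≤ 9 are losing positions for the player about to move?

35

Work bottom-up. With no move the player to move loses. Otherwise the position is W if at least one move leads to an L position for the opponent, and L if every move leads to a W.
Every move lowers a or b (never raises either), so fill the grid row by row in increasing a, and left to right within a row: each cell's successors are then already labelled.
      b=0  b=1  b=2  b=3  b=4  b=5  b=6  b=7  b=8  b=9
a=0:    L    L    L    L    L    W    W    W    W    W
a=1:    L    L    L    L    L    W    W    W    W    W
a=2:    L    L    L    L    L    W    W    W    W    W
a=3:    W    W    W    W    W    L    L    L    L    L
a=4:    W    W    W    W    W    L    L    L    L    L
a=5:    W    W    W    W    W    L    L    L    L    L
a=6:    W    W    W    W    W    W    W    W    W    W
a=7:    W    W    W    W    W    W    W    W    W    W
a=8:    L    L    L    L    L    W    W    W    W    W
Cells with no legal move (terminal, hence L): (0,0), (0,1), (0,2), (0,3), (0,4), (1,0), (1,1), (1,2), (1,3), (1,4), (2,0), (2,1), (2,2), (2,3), (2,4).
The remaining L cells, each justified by listing all of its moves:
(3,5): moves to (0,5)(W), (3,0)(W); every one is W ⇒ L
(3,6): moves to (0,6)(W), (3,1)(W); every one is W ⇒ L
(3,7): moves to (0,7)(W), (3,2)(W); every one is W ⇒ L
(3,8): moves to (0,8)(W), (3,3)(W); every one is W ⇒ L
(3,9): moves to (0,9)(W), (3,4)(W); every one is W ⇒ L
(4,5): moves to (1,5)(W), (0,5)(W), (4,0)(W); every one is W ⇒ L
(4,6): moves to (1,6)(W), (0,6)(W), (4,1)(W); every one is W ⇒ L
(4,7): moves to (1,7)(W), (0,7)(W), (4,2)(W); every one is W ⇒ L
(4,8): moves to (1,8)(W), (0,8)(W), (4,3)(W); every one is W ⇒ L
(4,9): moves to (1,9)(W), (0,9)(W), (4,4)(W); every one is W ⇒ L
(5,5): moves to (2,5)(W), (1,5)(W), (0,5)(W), (5,0)(W); every one is W ⇒ L
(5,6): moves to (2,6)(W), (1,6)(W), (0,6)(W), (5,1)(W); every one is W ⇒ L
(5,7): moves to (2,7)(W), (1,7)(W), (0,7)(W), (5,2)(W); every one is W ⇒ L
(5,8): moves to (2,8)(W), (1,8)(W), (0,8)(W), (5,3)(W); every one is W ⇒ L
(5,9): moves to (2,9)(W), (1,9)(W), (0,9)(W), (5,4)(W); every one is W ⇒ L
(8,0): moves to (5,0)(W), (4,0)(W), (3,0)(W); every one is W ⇒ L
(8,1): moves to (5,1)(W), (4,1)(W), (3,1)(W); every one is W ⇒ L
(8,2): moves to (5,2)(W), (4,2)(W), (3,2)(W); every one is W ⇒ L
(8,3): moves to (5,3)(W), (4,3)(W), (3,3)(W); every one is W ⇒ L
(8,4): moves to (5,4)(W), (4,4)(W), (3,4)(W); every one is W ⇒ L
Every other cell has at least one move into one of the L cells above, so it is W.
L cells per row: a=0: 5, a=1: 5, a=2: 5, a=3: 5, a=4: 5, a=5: 5, a=6: 0, a=7: 0, a=8: 5; total 35.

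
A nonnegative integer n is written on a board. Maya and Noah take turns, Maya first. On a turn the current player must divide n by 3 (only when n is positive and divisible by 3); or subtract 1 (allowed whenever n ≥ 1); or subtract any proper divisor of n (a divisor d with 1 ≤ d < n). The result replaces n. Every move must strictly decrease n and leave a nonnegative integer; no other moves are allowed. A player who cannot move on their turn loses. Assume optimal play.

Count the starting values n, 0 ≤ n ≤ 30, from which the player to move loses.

12

Work bottom-up. With no move the player to move loses. Otherwise the position is W if at least one move leads to an L position for the opponent, and L if every move leads to a W.
n=0: no move → L
n=1: can move to 0, which is L ⇒ W
n=2: the only move is to 1(W), a W ⇒ L
n=3: can move to 2, which is L ⇒ W
n=4: can move to 2, which is L ⇒ W
n=5: the only move is to 4(W), a W ⇒ L
n=6: can move to 2, which is L ⇒ W
n=7: the only move is to 6(W), a W ⇒ L
n=8: can move to 7, which is L ⇒ W
n=9: moves to 3(W), 6(W), 8(W); every one is W ⇒ L
n=10: can move to 5, which is L ⇒ W
n=11: the only move is to 10(W), a W ⇒ L
n=12: can move to 9, which is L ⇒ W
n=13: the only move is to 12(W), a W ⇒ L
n=14: can move to 7, which is L ⇒ W
n=15: can move to 5, which is L ⇒ W
n=16: moves to 8(W), 12(W), 14(W), 15(W); every one is W ⇒ L
n=17: can move to 16, which is L ⇒ W
n=18: can move to 9, which is L ⇒ W
n=19: the only move is to 18(W), a W ⇒ L
n=20: can move to 16, which is L ⇒ W
n=21: can move to 7, which is L ⇒ W
n=22: can move to 11, which is L ⇒ W
n=23: the only move is to 22(W), a W ⇒ L
n=24: can move to 16, which is L ⇒ W
n=25: moves to 20(W), 24(W); every one is W ⇒ L
n=26: can move to 13, which is L ⇒ W
n=27: can move to 9, which is L ⇒ W
n=28: moves to 14(W), 21(W), 24(W), 26(W), 27(W); every one is W ⇒ L
n=29: can move to 28, which is L ⇒ W
n=30: can move to 25, which is L ⇒ W
L entries with 0 ≤ n ≤ 30: n = 0, 2, 5, 7, 9, 11, 13, 16, 19, 23, 25, 28; that makes 12.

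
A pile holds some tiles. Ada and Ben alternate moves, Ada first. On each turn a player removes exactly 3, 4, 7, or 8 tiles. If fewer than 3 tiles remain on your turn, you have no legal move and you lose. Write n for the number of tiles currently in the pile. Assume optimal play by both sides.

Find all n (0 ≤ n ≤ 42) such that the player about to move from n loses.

0, 1, 2, 11, 12, 13, 22, 23, 24, 33, 34, 35

Classify positions by backward induction: terminal positions (no move available) are L. From any other position, the mover wins iff some move reaches an L.
n=0: no move → L
n=1: no move → L
n=2: no move → L
n=3: can move to 0, which is L ⇒ W
n=4: can move to 1, which is L ⇒ W
n=5: can move to 2, which is L ⇒ W
n=6: can move to 2, which is L ⇒ W
n=7: can move to 0, which is L ⇒ W
n=8: can move to 1, which is L ⇒ W
n=9: can move to 2, which is L ⇒ W
n=10: can move to 2, which is L ⇒ W
n=11: moves to 8(W), 7(W), 4(W), 3(W); every one is W ⇒ L
n=12: moves to 9(W), 8(W), 5(W), 4(W); every one is W ⇒ L
n=13: moves to 10(W), 9(W), 6(W), 5(W); every one is W ⇒ L
n=14: can move to 11, which is L ⇒ W
n=15: can move to 12, which is L ⇒ W
n=16: can move to 13, which is L ⇒ W
n=17: can move to 13, which is L ⇒ W
n=18: can move to 11, which is L ⇒ W
n=19: can move to 12, which is L ⇒ W
n=20: can move to 13, which is L ⇒ W
n=21: can move to 13, which is L ⇒ W
n=22: moves to 19(W), 18(W), 15(W), 14(W); every one is W ⇒ L
n=23: moves to 20(W), 19(W), 16(W), 15(W); every one is W ⇒ L
n=24: moves to 21(W), 20(W), 17(W), 16(W); every one is W ⇒ L
n=25: can move to 22, which is L ⇒ W
n=26: can move to 23, which is L ⇒ W
n=27: can move to 24, which is L ⇒ W
n=28: can move to 24, which is L ⇒ W
n=29: can move to 22, which is L ⇒ W
n=30: can move to 23, which is L ⇒ W
n=31: can move to 24, which is L ⇒ W
n=32: can move to 24, which is L ⇒ W
n=33: moves to 30(W), 29(W), 26(W), 25(W); every one is W ⇒ L
n=34: moves to 31(W), 30(W), 27(W), 26(W); every one is W ⇒ L
n=35: moves to 32(W), 31(W), 28(W), 27(W); every one is W ⇒ L
n=36: can move to 33, which is L ⇒ W
n=37: can move to 34, which is L ⇒ W
n=38: can move to 35, which is L ⇒ W
n=39: can move to 35, which is L ⇒ W
n=40: can move to 33, which is L ⇒ W
n=41: can move to 34, which is L ⇒ W
n=42: can move to 35, which is L ⇒ W
The losing starting values of n are exactly the entries labelled L in this table (12 of them).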